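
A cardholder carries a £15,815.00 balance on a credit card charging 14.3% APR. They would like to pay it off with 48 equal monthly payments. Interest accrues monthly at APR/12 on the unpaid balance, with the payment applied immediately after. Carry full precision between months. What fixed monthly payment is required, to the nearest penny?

Monthly rate r = 14.3%/12 = 1.19167% = 0.0119167.
Level-payment amortization: P = B₀·r / (1 − (1+r)^(−n)) = 15815.00·0.0119167 / (1 − 1.01192^(−48)).
Denominator 1 − (1+r)^(−48) = 0.433692844.
P = 188.462 / 0.433692844 ≈ 434.55.

£434.55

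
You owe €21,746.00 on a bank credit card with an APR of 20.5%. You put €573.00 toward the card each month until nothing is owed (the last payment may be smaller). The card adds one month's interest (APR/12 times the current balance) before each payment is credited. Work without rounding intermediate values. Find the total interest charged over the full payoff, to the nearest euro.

€13,607

Monthly rate r = 20.5%/12 = 1.70833% = 0.0170833.
Payoff takes n = ⌈−ln(1 − rB₀/P)/ln(1+r)⌉ = ⌈61.696⌉ = 62 payments; the last is €399.68.
Total paid = 61·€573.00 + €399.68 = €35,352.68.
Total interest = total paid − principal = €35,352.68 − €21,746.00 = €13,606.68.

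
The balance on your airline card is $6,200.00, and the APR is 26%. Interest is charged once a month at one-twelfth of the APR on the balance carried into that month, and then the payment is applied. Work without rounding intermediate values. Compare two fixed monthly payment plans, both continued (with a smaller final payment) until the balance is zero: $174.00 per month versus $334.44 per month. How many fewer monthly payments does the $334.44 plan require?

45 fewer payments

Monthly rate r = 26%/12 = 2.16667% = 0.0216667.
At $174.00/mo: n = ⌈−ln(1 − rB₀/P)/ln(1+r)⌉ = 69 payments (last $170.06); total interest = total paid − $6,200.00 = $5,802.06.
At $334.44/mo: 24 payments (last $321.47); total interest $1,813.59.
Payments saved = 69 − 24 = 45.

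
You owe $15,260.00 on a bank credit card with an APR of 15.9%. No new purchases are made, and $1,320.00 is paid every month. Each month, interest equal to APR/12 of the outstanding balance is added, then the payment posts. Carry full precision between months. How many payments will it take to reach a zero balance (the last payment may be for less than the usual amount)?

Monthly rate r = 15.9%/12 = 1.325% = 0.01325.
Recurrence: B ← B·(1+r) − $1,320.00.
Month 1: interest $202.19; balance after payment $14,142.19.
Month 2: interest $187.38; balance after payment $13,009.58.
Closed form: n = −ln(1 − rB₀/P)/ln(1+r) = −ln(0.84682)/ln(1.01325) ≈ 12.631, so the balance reaches zero during payment 13.

13 months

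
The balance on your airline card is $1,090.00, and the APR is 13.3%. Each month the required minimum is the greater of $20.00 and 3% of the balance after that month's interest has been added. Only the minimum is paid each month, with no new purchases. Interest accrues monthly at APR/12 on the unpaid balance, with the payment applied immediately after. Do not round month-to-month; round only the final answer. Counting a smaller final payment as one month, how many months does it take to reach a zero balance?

Monthly rate r = 13.3%/12 = 1.10833% = 0.0110833.
While 3% of the post-interest balance exceeds $20.00, each month B ← (B·(1+r))·(1 − 0.03), i.e. B shrinks by the factor (1+r)·0.97 = 0.98075.
This holds for months 1–26. Entering month 27 the balance is $657.59; 3% of the post-interest balance is now below $20.00, so the flat $20.00 minimum applies from here.
From month 27 a fixed $20.00 at rate r clears $657.59 in 42 more payments. Total: 26 + 42 = 68 months.

68 months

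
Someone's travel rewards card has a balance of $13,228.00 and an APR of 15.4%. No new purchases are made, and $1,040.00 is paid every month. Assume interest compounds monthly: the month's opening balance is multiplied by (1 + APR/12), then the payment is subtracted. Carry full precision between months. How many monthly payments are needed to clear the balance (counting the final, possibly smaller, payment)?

14 months

Monthly rate r = 15.4%/12 = 1.28333% = 0.0128333.
Recurrence: B ← B·(1+r) − $1,040.00.
Month 1: interest $169.76; balance after payment $12,357.76.
Month 2: interest $158.59; balance after payment $11,476.35.
Closed form: n = −ln(1 − rB₀/P)/ln(1+r) = −ln(0.83677)/ln(1.01283) ≈ 13.975, so the balance reaches zero during payment 14.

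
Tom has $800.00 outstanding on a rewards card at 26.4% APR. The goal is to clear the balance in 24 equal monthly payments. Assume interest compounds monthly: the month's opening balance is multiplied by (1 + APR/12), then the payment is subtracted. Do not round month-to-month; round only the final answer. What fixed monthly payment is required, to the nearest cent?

$43.26

Monthly rate r = 26.4%/12 = 2.2% = 0.022.
Level-payment amortization: P = B₀·r / (1 − (1+r)^(−n)) = 800.00·0.022 / (1 − 1.022^(−24)).
Denominator 1 − (1+r)^(−24) = 0.406830925.
P = 17.6 / 0.406830925 ≈ 43.26.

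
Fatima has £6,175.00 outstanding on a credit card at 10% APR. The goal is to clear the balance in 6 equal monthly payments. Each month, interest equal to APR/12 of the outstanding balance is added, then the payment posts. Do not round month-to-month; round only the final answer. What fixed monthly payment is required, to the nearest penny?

£1,059.39

Monthly rate r = 10%/12 = 0.833333% = 0.00833333.
Level-payment amortization: P = B₀·r / (1 − (1+r)^(−n)) = 6175.00·0.00833333 / (1 − 1.00833^(−6)).
Denominator 1 − (1+r)^(−6) = 0.0485734764.
P = 51.4583 / 0.0485734764 ≈ 1059.39.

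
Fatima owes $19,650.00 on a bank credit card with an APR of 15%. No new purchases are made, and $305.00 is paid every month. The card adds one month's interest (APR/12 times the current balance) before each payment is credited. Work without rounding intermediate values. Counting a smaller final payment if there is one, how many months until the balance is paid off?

132 payments

Monthly rate r = 15%/12 = 1.25% = 0.0125.
Recurrence: B ← B·(1+r) − $305.00.
Month 1: interest $245.62; balance after payment $19,590.62.
Month 2: interest $244.88; balance after payment $19,530.51.
Closed form: n = −ln(1 − rB₀/P)/ln(1+r) = −ln(0.19467)/ln(1.0125) ≈ 131.732, so the balance reaches zero during payment 132.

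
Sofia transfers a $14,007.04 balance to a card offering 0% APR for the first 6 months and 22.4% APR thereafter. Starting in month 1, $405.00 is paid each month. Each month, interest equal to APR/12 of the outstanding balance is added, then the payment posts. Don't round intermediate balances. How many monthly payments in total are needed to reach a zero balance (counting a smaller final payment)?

48 payments

Promo months 1–6 at r₀ = 0%/12 = 0; months 7+ at r₁ = 22.4%/12 = 0.0186667.
After month 6 (no interest yet): B = $14,007.04 − 6·$405.00 = $11,577.04.
Then at r₁ with $405.00/mo: n₂ = −ln(1 − r₁·B/P)/ln(1+r₁) ≈ 41.24 → 42 more payments.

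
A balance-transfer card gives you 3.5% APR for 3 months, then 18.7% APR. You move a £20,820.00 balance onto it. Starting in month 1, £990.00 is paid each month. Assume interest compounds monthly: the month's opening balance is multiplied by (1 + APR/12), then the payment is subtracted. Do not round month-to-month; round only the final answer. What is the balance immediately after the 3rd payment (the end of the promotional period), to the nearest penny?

Promo months 1–3 at r₀ = 3.5%/12 = 0.00291667; months 4+ at r₁ = 18.7%/12 = 0.0155833.
After month 3: iterate B ← B·(1+r₀) − £990.00 for 3 months → £18,024.04.

£18,024.04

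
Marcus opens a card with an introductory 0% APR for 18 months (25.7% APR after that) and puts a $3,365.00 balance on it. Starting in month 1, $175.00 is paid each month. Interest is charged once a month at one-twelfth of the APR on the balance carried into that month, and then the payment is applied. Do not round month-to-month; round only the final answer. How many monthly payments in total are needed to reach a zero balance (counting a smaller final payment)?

20 payments

Promo months 1–18 at r₀ = 0%/12 = 0; months 19+ at r₁ = 25.7%/12 = 0.0214167.
After month 18 (no interest yet): B = $3,365.00 − 18·$175.00 = $215.00.
Then at r₁ with $175.00/mo: n₂ = −ln(1 − r₁·B/P)/ln(1+r₁) ≈ 1.26 → 2 more payments.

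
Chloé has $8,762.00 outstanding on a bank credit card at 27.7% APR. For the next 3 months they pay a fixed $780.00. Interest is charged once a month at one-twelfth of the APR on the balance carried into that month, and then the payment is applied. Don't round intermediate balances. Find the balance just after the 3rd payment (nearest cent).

$6,988.45

Monthly rate r = 27.7%/12 = 2.30833% = 0.0230833.
Each month: B ← B·(1+r) − $780.00.
Month 1: interest $202.26; balance after payment $8,184.26.
Month 2: interest $188.92; balance after payment $7,593.18.
Month 3: interest $175.28; balance after payment $6,988.45.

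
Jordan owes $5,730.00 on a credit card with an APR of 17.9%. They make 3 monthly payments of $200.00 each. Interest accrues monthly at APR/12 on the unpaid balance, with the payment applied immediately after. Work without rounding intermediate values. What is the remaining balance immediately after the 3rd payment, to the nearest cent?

$5,381.27

Monthly rate r = 17.9%/12 = 1.49167% = 0.0149167.
Each month: B ← B·(1+r) − $200.00.
Month 1: interest $85.47; balance after payment $5,615.47.
Month 2: interest $83.76; balance after payment $5,499.24.
Month 3: interest $82.03; balance after payment $5,381.27.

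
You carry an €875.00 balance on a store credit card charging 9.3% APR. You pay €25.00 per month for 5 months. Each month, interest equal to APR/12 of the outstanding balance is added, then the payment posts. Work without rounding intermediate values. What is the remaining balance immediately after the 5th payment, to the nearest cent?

Monthly rate r = 9.3%/12 = 0.775% = 0.00775.
Each month: B ← B·(1+r) − €25.00.
Month 1: interest €6.78; balance after payment €856.78.
Month 2: interest €6.64; balance after payment €838.42.
Month 3: interest €6.50; balance after payment €819.92.
Month 4: interest €6.35; balance after payment €801.27.
Month 5: interest €6.21; balance after payment €782.48.

€782.48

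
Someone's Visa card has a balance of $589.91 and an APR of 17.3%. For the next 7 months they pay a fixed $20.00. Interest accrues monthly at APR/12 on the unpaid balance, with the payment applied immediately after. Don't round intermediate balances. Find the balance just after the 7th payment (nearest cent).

$505.88

Monthly rate r = 17.3%/12 = 1.44167% = 0.0144167.
Each month: B ← B·(1+r) − $20.00.
Month 1: interest $8.50; balance after payment $578.41.
Month 2: interest $8.34; balance after payment $566.75.
Month 3: interest $8.17; balance after payment $554.92.
Month 4: interest $8.00; balance after payment $542.92.
Month 5: interest $7.83; balance after payment $530.75.
Month 6: interest $7.65; balance after payment $518.40.
Month 7: interest $7.47; balance after payment $505.88.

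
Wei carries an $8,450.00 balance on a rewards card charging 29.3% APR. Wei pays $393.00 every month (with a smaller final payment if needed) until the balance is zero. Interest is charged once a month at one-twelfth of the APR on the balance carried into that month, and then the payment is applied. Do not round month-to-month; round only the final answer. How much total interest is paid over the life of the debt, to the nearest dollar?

Monthly rate r = 29.3%/12 = 2.44167% = 0.0244167.
Payoff takes n = ⌈−ln(1 − rB₀/P)/ln(1+r)⌉ = ⌈30.859⌉ = 31 payments; the last is $338.09.
Total paid = 30·$393.00 + $338.09 = $12,128.09.
Total interest = total paid − principal = $12,128.09 − $8,450.00 = $3,678.09.

$3,678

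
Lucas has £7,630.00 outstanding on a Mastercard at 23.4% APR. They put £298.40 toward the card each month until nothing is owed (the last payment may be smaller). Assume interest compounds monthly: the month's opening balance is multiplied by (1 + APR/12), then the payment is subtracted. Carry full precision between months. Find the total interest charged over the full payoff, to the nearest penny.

£3,037.64

Monthly rate r = 23.4%/12 = 1.95% = 0.0195.
Payoff takes n = ⌈−ln(1 − rB₀/P)/ln(1+r)⌉ = ⌈35.748⌉ = 36 payments; the last is £223.64.
Total paid = 35·£298.40 + £223.64 = £10,667.64.
Total interest = total paid − principal = £10,667.64 − £7,630.00 = £3,037.64.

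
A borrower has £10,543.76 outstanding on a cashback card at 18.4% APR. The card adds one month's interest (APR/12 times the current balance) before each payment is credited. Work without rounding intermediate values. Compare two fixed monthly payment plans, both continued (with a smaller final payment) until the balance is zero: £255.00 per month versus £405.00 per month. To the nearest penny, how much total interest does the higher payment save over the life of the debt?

Monthly rate r = 18.4%/12 = 1.53333% = 0.0153333.
At £255.00/mo: n = ⌈−ln(1 − rB₀/P)/ln(1+r)⌉ = 67 payments (last £13.72); total interest = total paid − £10,543.76 = £6,299.96.
At £405.00/mo: 34 payments (last £195.40); total interest £3,016.64.
Interest saved = £6,299.96 − £3,016.64 = £3,283.32.

£3,283.32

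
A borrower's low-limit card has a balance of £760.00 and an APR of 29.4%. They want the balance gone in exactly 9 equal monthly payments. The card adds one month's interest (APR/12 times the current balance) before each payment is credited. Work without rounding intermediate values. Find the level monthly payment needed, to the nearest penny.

£95.12

Monthly rate r = 29.4%/12 = 2.45% = 0.0245.
Level-payment amortization: P = B₀·r / (1 − (1+r)^(−n)) = 760.00·0.0245 / (1 − 1.0245^(−9)).
Denominator 1 − (1+r)^(−9) = 0.195747656.
P = 18.62 / 0.195747656 ≈ 95.12.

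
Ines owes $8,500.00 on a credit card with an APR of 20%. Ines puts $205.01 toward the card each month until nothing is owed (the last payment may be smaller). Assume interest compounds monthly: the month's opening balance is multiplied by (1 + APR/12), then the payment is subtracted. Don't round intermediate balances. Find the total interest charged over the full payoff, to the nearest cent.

Monthly rate r = 20%/12 = 1.66667% = 0.0166667.
Payoff takes n = ⌈−ln(1 − rB₀/P)/ln(1+r)⌉ = ⌈71.055⌉ = 72 payments; the last is $11.36.
Total paid = 71·$205.01 + $11.36 = $14,567.07.
Total interest = total paid − principal = $14,567.07 − $8,500.00 = $6,067.07.

$6,067.07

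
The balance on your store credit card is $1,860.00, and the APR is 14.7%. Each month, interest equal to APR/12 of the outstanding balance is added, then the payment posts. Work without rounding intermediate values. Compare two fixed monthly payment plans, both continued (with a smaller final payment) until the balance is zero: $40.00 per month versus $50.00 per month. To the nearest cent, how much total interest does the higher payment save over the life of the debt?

Monthly rate r = 14.7%/12 = 1.225% = 0.01225.
At $40.00/mo: n = ⌈−ln(1 − rB₀/P)/ln(1+r)⌉ = 70 payments (last $9.85); total interest = total paid − $1,860.00 = $909.85.
At $50.00/mo: 50 payments (last $47.86); total interest $637.86.
Interest saved = $909.85 − $637.86 = $271.99.

$271.99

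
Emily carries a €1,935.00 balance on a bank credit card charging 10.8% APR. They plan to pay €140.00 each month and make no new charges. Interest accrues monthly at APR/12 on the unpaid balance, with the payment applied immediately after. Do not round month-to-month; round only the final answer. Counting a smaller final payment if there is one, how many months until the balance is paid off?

Monthly rate r = 10.8%/12 = 0.9% = 0.009.
Recurrence: B ← B·(1+r) − €140.00.
Month 1: interest €17.42; balance after payment €1,812.41.
Month 2: interest €16.31; balance after payment €1,688.73.
Closed form: n = −ln(1 − rB₀/P)/ln(1+r) = −ln(0.87561)/ln(1.009) ≈ 14.826, so the balance reaches zero during payment 15.

15 payments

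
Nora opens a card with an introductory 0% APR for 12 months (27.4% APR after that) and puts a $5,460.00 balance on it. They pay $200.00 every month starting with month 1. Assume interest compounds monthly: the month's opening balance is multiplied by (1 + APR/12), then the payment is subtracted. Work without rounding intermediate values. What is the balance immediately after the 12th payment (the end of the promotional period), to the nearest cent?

Promo months 1–12 at r₀ = 0%/12 = 0; months 13+ at r₁ = 27.4%/12 = 0.0228333.
After month 12 (no interest yet): B = $5,460.00 − 12·$200.00 = $3,060.00.

$3,060.00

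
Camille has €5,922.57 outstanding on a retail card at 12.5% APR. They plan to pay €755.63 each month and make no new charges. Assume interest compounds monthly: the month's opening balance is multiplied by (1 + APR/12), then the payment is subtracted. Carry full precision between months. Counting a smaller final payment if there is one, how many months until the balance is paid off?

Monthly rate r = 12.5%/12 = 1.04167% = 0.0104167.
Recurrence: B ← B·(1+r) − €755.63.
Month 1: interest €61.69; balance after payment €5,228.63.
Month 2: interest €54.46; balance after payment €4,527.47.
Closed form: n = −ln(1 − rB₀/P)/ln(1+r) = −ln(0.91835)/ln(1.01042) ≈ 8.219, so the balance reaches zero during payment 9.

9 months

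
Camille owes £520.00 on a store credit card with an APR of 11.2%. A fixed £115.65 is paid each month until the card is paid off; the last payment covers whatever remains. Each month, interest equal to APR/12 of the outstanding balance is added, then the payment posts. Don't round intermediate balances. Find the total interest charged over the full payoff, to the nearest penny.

Monthly rate r = 11.2%/12 = 0.933333% = 0.00933333.
Payoff takes n = ⌈−ln(1 − rB₀/P)/ln(1+r)⌉ = ⌈4.615⌉ = 5 payments; the last is £71.23.
Total paid = 4·£115.65 + £71.23 = £533.83.
Total interest = total paid − principal = £533.83 − £520.00 = £13.83.

£13.83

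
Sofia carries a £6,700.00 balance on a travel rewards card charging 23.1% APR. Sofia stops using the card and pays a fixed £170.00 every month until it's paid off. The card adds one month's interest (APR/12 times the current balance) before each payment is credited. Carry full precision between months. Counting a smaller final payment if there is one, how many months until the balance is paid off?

75 payments

Monthly rate r = 23.1%/12 = 1.925% = 0.01925.
Recurrence: B ← B·(1+r) − £170.00.
Month 1: interest £128.97; balance after payment £6,658.98.
Month 2: interest £128.19; balance after payment £6,617.16.
Closed form: n = −ln(1 − rB₀/P)/ln(1+r) = −ln(0.24132)/ln(1.01925) ≈ 74.559, so the balance reaches zero during payment 75.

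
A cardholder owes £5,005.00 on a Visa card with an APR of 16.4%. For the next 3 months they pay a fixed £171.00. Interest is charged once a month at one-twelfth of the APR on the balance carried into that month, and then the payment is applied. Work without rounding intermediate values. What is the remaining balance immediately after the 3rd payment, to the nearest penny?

Monthly rate r = 16.4%/12 = 1.36667% = 0.0136667.
Each month: B ← B·(1+r) − £171.00.
Month 1: interest £68.40; balance after payment £4,902.40.
Month 2: interest £67.00; balance after payment £4,798.40.
Month 3: interest £65.58; balance after payment £4,692.98.

£4,692.98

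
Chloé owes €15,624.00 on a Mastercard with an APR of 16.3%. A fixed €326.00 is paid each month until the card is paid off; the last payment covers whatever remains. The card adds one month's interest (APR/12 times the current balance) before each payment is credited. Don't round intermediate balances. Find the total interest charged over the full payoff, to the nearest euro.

€9,812

Monthly rate r = 16.3%/12 = 1.35833% = 0.0135833.
Payoff takes n = ⌈−ln(1 − rB₀/P)/ln(1+r)⌉ = ⌈78.023⌉ = 79 payments; the last is €7.65.
Total paid = 78·€326.00 + €7.65 = €25,435.65.
Total interest = total paid − principal = €25,435.65 − €15,624.00 = €9,811.65.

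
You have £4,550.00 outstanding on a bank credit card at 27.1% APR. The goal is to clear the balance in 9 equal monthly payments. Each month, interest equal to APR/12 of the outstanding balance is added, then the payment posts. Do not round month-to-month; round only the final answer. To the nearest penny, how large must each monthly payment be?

£564.34

Monthly rate r = 27.1%/12 = 2.25833% = 0.0225833.
Level-payment amortization: P = B₀·r / (1 − (1+r)^(−n)) = 4550.00·0.0225833 / (1 − 1.02258^(−9)).
Denominator 1 − (1+r)^(−9) = 0.182078528.
P = 102.754 / 0.182078528 ≈ 564.34.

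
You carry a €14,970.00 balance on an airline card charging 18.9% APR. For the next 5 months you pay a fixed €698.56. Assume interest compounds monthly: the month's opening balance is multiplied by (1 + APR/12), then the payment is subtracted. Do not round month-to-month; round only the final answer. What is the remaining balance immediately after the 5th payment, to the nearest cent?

€12,582.04

Monthly rate r = 18.9%/12 = 1.575% = 0.01575.
Each month: B ← B·(1+r) − €698.56.
Month 1: interest €235.78; balance after payment €14,507.22.
Month 2: interest €228.49; balance after payment €14,037.15.
Month 3: interest €221.09; balance after payment €13,559.67.
Month 4: interest €213.56; balance after payment €13,074.68.
Month 5: interest €205.93; balance after payment €12,582.04.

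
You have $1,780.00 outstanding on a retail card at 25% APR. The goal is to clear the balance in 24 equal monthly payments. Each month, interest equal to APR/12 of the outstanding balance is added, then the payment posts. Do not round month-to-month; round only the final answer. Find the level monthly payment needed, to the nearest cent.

Monthly rate r = 25%/12 = 2.08333% = 0.0208333.
Level-payment amortization: P = B₀·r / (1 − (1+r)^(−n)) = 1780.00·0.0208333 / (1 − 1.02083^(−24)).
Denominator 1 − (1+r)^(−24) = 0.39034551.
P = 37.0833 / 0.39034551 ≈ 95.00.

$95.00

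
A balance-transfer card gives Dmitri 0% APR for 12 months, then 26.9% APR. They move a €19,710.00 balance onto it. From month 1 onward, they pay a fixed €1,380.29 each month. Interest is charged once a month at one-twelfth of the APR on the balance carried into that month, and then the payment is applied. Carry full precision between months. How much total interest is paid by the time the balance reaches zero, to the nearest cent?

€122.86

Promo months 1–12 at r₀ = 0%/12 = 0; months 13+ at r₁ = 26.9%/12 = 0.0224167.
After month 12 (no interest yet): B = €19,710.00 − 12·€1,380.29 = €3,146.52.
Then at r₁ with €1,380.29/mo: n₂ = −ln(1 − r₁·B/P)/ln(1+r₁) ≈ 2.37 → 3 more payments.
Total paid = 14·€1,380.29 + €508.80 = €19,832.86; interest = €19,832.86 − €19,710.00 = €122.86.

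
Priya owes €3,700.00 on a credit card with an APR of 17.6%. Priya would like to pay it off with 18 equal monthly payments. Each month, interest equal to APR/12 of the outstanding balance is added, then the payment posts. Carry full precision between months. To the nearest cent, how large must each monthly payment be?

Monthly rate r = 17.6%/12 = 1.46667% = 0.0146667.
Level-payment amortization: P = B₀·r / (1 − (1+r)^(−n)) = 3700.00·0.0146667 / (1 − 1.01467^(−18)).
Denominator 1 − (1+r)^(−18) = 0.230552631.
P = 54.2667 / 0.230552631 ≈ 235.38.

€235.38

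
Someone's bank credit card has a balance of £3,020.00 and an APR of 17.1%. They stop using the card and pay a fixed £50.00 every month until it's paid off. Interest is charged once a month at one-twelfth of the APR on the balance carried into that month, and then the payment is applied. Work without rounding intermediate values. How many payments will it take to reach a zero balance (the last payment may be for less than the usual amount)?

140 payments

Monthly rate r = 17.1%/12 = 1.425% = 0.01425.
Recurrence: B ← B·(1+r) − £50.00.
Month 1: interest £43.04; balance after payment £3,013.03.
Month 2: interest £42.94; balance after payment £3,005.97.
Closed form: n = −ln(1 − rB₀/P)/ln(1+r) = −ln(0.1393)/ln(1.01425) ≈ 139.308, so the balance reaches zero during payment 140.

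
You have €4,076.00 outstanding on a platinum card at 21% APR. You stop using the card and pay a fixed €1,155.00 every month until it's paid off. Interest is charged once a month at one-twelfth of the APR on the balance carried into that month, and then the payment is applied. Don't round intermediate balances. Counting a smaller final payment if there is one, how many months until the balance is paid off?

Monthly rate r = 21%/12 = 1.75% = 0.0175.
Recurrence: B ← B·(1+r) − €1,155.00.
Month 1: interest €71.33; balance after payment €2,992.33.
Month 2: interest €52.37; balance after payment €1,889.70.
Month 3: interest €33.07; balance after payment €767.77.
Month 4: interest €13.44; balance after payment €0.00.

4 payments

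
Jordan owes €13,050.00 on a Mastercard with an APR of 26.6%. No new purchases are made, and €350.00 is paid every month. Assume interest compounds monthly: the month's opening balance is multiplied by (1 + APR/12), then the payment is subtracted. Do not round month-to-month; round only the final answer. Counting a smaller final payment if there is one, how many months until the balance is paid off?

Monthly rate r = 26.6%/12 = 2.21667% = 0.0221667.
Recurrence: B ← B·(1+r) − €350.00.
Month 1: interest €289.28; balance after payment €12,989.27.
Month 2: interest €287.93; balance after payment €12,927.20.
Closed form: n = −ln(1 − rB₀/P)/ln(1+r) = −ln(0.1735)/ln(1.02217) ≈ 79.891, so the balance reaches zero during payment 80.

80 payments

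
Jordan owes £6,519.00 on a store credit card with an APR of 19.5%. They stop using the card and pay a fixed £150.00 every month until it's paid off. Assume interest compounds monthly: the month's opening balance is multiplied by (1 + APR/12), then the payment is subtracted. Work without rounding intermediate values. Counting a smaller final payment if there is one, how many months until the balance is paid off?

76 months

Monthly rate r = 19.5%/12 = 1.625% = 0.01625.
Recurrence: B ← B·(1+r) − £150.00.
Month 1: interest £105.93; balance after payment £6,474.93.
Month 2: interest £105.22; balance after payment £6,430.15.
Closed form: n = −ln(1 − rB₀/P)/ln(1+r) = −ln(0.29378)/ln(1.01625) ≈ 75.992, so the balance reaches zero during payment 76.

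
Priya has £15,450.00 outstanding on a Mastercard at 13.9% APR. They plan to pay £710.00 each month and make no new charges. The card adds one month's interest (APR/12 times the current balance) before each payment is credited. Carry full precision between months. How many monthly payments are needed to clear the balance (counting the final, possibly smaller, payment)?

Monthly rate r = 13.9%/12 = 1.15833% = 0.0115833.
Recurrence: B ← B·(1+r) − £710.00.
Month 1: interest £178.96; balance after payment £14,918.96.
Month 2: interest £172.81; balance after payment £14,381.77.
Closed form: n = −ln(1 − rB₀/P)/ln(1+r) = −ln(0.74794)/ln(1.01158) ≈ 25.218, so the balance reaches zero during payment 26.

26 months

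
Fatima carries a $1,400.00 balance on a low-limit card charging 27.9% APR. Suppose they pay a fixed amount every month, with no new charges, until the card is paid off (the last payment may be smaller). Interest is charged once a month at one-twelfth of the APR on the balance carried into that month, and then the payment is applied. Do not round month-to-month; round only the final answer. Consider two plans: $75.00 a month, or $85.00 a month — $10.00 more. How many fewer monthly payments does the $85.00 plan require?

3 fewer payments

Monthly rate r = 27.9%/12 = 2.325% = 0.02325.
At $75.00/mo: n = ⌈−ln(1 − rB₀/P)/ln(1+r)⌉ = 25 payments (last $57.42); total interest = total paid − $1,400.00 = $457.42.
At $85.00/mo: 22 payments (last $0.49); total interest $385.49.
Payments saved = 25 − 22 = 3.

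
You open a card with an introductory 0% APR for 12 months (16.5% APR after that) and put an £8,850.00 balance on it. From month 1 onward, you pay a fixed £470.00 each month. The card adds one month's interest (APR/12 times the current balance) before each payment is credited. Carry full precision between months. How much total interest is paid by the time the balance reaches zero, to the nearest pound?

Promo months 1–12 at r₀ = 0%/12 = 0; months 13+ at r₁ = 16.5%/12 = 0.01375.
After month 12 (no interest yet): B = £8,850.00 − 12·£470.00 = £3,210.00.
Then at r₁ with £470.00/mo: n₂ = −ln(1 − r₁·B/P)/ln(1+r₁) ≈ 7.22 → 8 more payments.
Total paid = 19·£470.00 + £104.56 = £9,034.56; interest = £9,034.56 − £8,850.00 = £184.56.

£185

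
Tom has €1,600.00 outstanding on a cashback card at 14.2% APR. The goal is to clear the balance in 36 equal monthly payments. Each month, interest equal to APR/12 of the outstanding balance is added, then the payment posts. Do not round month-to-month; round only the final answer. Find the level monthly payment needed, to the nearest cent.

€54.84

Monthly rate r = 14.2%/12 = 1.18333% = 0.0118333.
Level-payment amortization: P = B₀·r / (1 − (1+r)^(−n)) = 1600.00·0.0118333 / (1 − 1.01183^(−36)).
Denominator 1 − (1+r)^(−36) = 0.345248307.
P = 18.9333 / 0.345248307 ≈ 54.84.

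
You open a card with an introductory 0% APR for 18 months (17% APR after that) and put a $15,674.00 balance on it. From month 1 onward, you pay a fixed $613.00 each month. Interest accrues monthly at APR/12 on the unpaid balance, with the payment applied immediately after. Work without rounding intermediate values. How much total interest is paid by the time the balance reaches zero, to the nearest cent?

Promo months 1–18 at r₀ = 0%/12 = 0; months 19+ at r₁ = 17%/12 = 0.0141667.
After month 18 (no interest yet): B = $15,674.00 − 18·$613.00 = $4,640.00.
Then at r₁ with $613.00/mo: n₂ = −ln(1 − r₁·B/P)/ln(1+r₁) ≈ 8.06 → 9 more payments.
Total paid = 26·$613.00 + $39.07 = $15,977.07; interest = $15,977.07 − $15,674.00 = $303.07.

$303.07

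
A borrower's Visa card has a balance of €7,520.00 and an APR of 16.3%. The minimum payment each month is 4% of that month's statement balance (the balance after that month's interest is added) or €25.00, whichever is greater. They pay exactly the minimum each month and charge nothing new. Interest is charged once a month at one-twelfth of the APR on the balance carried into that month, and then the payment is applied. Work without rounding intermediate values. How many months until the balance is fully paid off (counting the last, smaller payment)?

Monthly rate r = 16.3%/12 = 1.35833% = 0.0135833.
While 4% of the post-interest balance exceeds €25.00, each month B ← (B·(1+r))·(1 − 0.04), i.e. B shrinks by the factor (1+r)·0.96 = 0.97304.
This holds for months 1–92. Entering month 93 the balance is €608.47; 4% of the post-interest balance is now below €25.00, so the flat €25.00 minimum applies from here.
From month 93 a fixed €25.00 at rate r clears €608.47 in 30 more payments. Total: 92 + 30 = 122 months.

122 months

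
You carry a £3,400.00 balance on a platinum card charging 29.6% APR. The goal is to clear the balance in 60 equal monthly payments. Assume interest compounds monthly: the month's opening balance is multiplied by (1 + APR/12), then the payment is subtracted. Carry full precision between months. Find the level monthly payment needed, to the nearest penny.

Monthly rate r = 29.6%/12 = 2.46667% = 0.0246667.
Level-payment amortization: P = B₀·r / (1 − (1+r)^(−n)) = 3400.00·0.0246667 / (1 − 1.02467^(−60)).
Denominator 1 − (1+r)^(−60) = 0.768237326.
P = 83.8667 / 0.768237326 ≈ 109.17.

£109.17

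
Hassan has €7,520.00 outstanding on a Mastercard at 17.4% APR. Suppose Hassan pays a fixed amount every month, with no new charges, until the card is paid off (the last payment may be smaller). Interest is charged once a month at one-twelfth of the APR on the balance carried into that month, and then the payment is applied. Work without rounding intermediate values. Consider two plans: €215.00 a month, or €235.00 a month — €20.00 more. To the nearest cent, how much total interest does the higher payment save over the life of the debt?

€387.30

Monthly rate r = 17.4%/12 = 1.45% = 0.0145.
At €215.00/mo: n = ⌈−ln(1 − rB₀/P)/ln(1+r)⌉ = 50 payments (last €32.73); total interest = total paid − €7,520.00 = €3,047.73.
At €235.00/mo: 44 payments (last €75.43); total interest €2,660.43.
Interest saved = €3,047.73 − €2,660.43 = €387.30.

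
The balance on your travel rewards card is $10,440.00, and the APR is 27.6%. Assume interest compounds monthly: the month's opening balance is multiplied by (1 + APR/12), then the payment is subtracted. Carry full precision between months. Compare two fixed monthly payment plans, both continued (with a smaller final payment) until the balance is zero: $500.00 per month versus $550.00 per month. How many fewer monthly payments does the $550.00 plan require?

3 fewer payments

Monthly rate r = 27.6%/12 = 2.3% = 0.023.
At $500.00/mo: n = ⌈−ln(1 − rB₀/P)/ln(1+r)⌉ = 29 payments (last $389.79); total interest = total paid − $10,440.00 = $3,949.79.
At $550.00/mo: 26 payments (last $128.00); total interest $3,438.00.
Payments saved = 29 − 26 = 3.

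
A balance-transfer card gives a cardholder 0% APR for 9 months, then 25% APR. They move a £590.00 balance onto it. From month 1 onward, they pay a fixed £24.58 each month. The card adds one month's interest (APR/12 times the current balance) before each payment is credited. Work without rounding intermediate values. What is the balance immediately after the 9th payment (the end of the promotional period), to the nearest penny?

£368.78

Promo months 1–9 at r₀ = 0%/12 = 0; months 10+ at r₁ = 25%/12 = 0.0208333.
After month 9 (no interest yet): B = £590.00 − 9·£24.58 = £368.78.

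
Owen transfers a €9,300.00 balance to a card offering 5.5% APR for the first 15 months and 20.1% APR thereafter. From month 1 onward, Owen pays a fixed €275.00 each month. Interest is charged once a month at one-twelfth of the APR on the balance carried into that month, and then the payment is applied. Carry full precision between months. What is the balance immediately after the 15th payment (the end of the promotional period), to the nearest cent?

Promo months 1–15 at r₀ = 5.5%/12 = 0.00458333; months 16+ at r₁ = 20.1%/12 = 0.01675.
After month 15: iterate B ← B·(1+r₀) − €275.00 for 15 months → €5,700.29.

€5,700.29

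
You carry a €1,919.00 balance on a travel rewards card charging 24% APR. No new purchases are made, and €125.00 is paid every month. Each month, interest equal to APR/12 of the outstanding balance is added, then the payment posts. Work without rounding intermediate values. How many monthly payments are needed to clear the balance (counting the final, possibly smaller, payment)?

Monthly rate r = 24%/12 = 2% = 0.02.
Recurrence: B ← B·(1+r) − €125.00.
Month 1: interest €38.38; balance after payment €1,832.38.
Month 2: interest €36.65; balance after payment €1,744.03.
Closed form: n = −ln(1 − rB₀/P)/ln(1+r) = −ln(0.69296)/ln(1.02) ≈ 18.522, so the balance reaches zero during payment 19.

19 months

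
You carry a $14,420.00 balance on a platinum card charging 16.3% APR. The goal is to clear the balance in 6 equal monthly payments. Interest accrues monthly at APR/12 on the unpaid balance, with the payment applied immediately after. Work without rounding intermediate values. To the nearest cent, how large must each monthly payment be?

Monthly rate r = 16.3%/12 = 1.35833% = 0.0135833.
Level-payment amortization: P = B₀·r / (1 − (1+r)^(−n)) = 14420.00·0.0135833 / (1 − 1.01358^(−6)).
Denominator 1 − (1+r)^(−6) = 0.0777615267.
P = 195.872 / 0.0777615267 ≈ 2518.88.

$2,518.88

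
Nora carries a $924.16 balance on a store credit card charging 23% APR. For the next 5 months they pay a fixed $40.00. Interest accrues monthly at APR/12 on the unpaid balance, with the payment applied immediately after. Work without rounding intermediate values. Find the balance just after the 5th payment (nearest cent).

$808.37

Monthly rate r = 23%/12 = 1.91667% = 0.0191667.
Each month: B ← B·(1+r) − $40.00.
Month 1: interest $17.71; balance after payment $901.87.
Month 2: interest $17.29; balance after payment $879.16.
Month 3: interest $16.85; balance after payment $856.01.
Month 4: interest $16.41; balance after payment $832.42.
Month 5: interest $15.95; balance after payment $808.37.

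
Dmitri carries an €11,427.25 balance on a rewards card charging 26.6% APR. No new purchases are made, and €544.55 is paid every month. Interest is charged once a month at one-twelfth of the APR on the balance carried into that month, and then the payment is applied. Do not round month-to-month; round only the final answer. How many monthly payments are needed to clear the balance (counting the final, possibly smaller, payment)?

Monthly rate r = 26.6%/12 = 2.21667% = 0.0221667.
Recurrence: B ← B·(1+r) − €544.55.
Month 1: interest €253.30; balance after payment €11,136.00.
Month 2: interest €246.85; balance after payment €10,838.30.
Closed form: n = −ln(1 − rB₀/P)/ln(1+r) = −ln(0.53484)/ln(1.02217) ≈ 28.543, so the balance reaches zero during payment 29.

29 months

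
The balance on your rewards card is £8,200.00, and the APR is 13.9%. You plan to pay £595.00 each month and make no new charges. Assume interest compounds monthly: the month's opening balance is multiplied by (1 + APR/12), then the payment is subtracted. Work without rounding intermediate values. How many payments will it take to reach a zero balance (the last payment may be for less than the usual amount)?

16 payments

Monthly rate r = 13.9%/12 = 1.15833% = 0.0115833.
Recurrence: B ← B·(1+r) − £595.00.
Month 1: interest £94.98; balance after payment £7,699.98.
Month 2: interest £89.19; balance after payment £7,194.17.
Closed form: n = −ln(1 − rB₀/P)/ln(1+r) = −ln(0.84036)/ln(1.01158) ≈ 15.101, so the balance reaches zero during payment 16.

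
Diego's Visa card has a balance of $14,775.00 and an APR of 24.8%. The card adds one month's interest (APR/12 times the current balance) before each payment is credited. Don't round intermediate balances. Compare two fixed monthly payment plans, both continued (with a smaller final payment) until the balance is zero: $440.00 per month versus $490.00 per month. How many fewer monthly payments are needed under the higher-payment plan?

Monthly rate r = 24.8%/12 = 2.06667% = 0.0206667.
At $440.00/mo: n = ⌈−ln(1 − rB₀/P)/ln(1+r)⌉ = 58 payments (last $389.85); total interest = total paid − $14,775.00 = $10,694.85.
At $490.00/mo: 48 payments (last $348.62); total interest $8,603.62.
Payments saved = 58 − 48 = 10.

10 fewer payments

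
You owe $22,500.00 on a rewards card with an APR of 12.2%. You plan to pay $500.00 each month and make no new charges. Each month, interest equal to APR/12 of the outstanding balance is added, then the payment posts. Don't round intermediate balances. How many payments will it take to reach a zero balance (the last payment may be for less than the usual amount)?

Monthly rate r = 12.2%/12 = 1.01667% = 0.0101667.
Recurrence: B ← B·(1+r) − $500.00.
Month 1: interest $228.75; balance after payment $22,228.75.
Month 2: interest $225.99; balance after payment $21,954.74.
Closed form: n = −ln(1 − rB₀/P)/ln(1+r) = −ln(0.5425)/ln(1.01017) ≈ 60.459, so the balance reaches zero during payment 61.

61 payments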